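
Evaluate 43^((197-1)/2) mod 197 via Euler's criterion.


p = 197 is prime and the exponent is (p-1)/2 = 98, so by Euler's criterion 43^98 = (43/197) = +1 or -1 mod 197.
Compute by square-and-multiply:
  98 = 64 + 32 + 2 (binary 1100010)
  Repeated squaring mod 197: 43^1 = 43, 43^2 = 76, 43^4 = 63, 43^8 = 29, 43^16 = 53, 43^32 = 51, 43^64 = 40
  43^98 = 43^64 * 43^32 * 43^2 = 40 * 51 * 76 mod 197
    40 * 51 = 2040 = 70 mod 197
    70 * 76 = 5320 = 1 mod 197
  43^98 = 1 mod 197
Result 1: 43 is a quadratic residue mod 197.
43^98 mod 197 = 1

1


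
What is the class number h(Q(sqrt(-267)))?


K = Q(sqrt(-267)). d mod 4 = 1, so D = disc(K) = d = -267
h(K) equals the number of primitive reduced positive-definite forms (a, b, c) = a*x^2 + b*x*y + c*y^2 with b^2 - 4ac = D,
where reduced means |b| <= a <= c, with b >= 0 whenever |b| = a or a = c, and primitive means gcd(a, b, c) = 1.
Reduced forces 3a^2 <= |D| = 267, so 1 <= a <= 9; b must have the parity of D, and c = (b^2 - D)/(4a) must be an integer >= a.
Enumerate a = 1..9, b in [-a, a]:
  a=1: (1, 1, 67)  [1]
  a=2: none
  a=3: (3, 3, 23)  [1]
  a=4..9: none
Total reduced forms: 1 + 1 = 2
h = 2

2


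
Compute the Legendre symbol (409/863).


p = 863 is prime, so compute (409/863) with the reciprocity algorithm (Jacobi-symbol steps: pull out 2s via (2/n), flip via reciprocity, reduce):
  reciprocity: (409/863) -> +(863/409)
  reduce: (45/409)
  reciprocity: (45/409) -> +(409/45)
  reduce: (4/45)
  pull out 2: (2/45) = -1  (since 45 mod 8 = 5)
  pull out 2: (2/45) = -1  (since 45 mod 8 = 5)
  (1/45) = 1
Product of signs = 1
(409/863) = 1

1


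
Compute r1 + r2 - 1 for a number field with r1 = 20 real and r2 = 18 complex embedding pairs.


By Dirichlet's unit theorem:
rank = r1 + r2 - 1
= 20 + 18 - 1
= 37

37


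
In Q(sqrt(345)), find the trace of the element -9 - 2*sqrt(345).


Tr(a + b*sqrt(d)) = (a + b*sqrt(d)) + (a - b*sqrt(d)) = 2a
= 2 * (-9)
= -18

-18


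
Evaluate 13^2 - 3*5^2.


x^2 - d*y^2
= 13^2 - 3*5^2
= 169 - 75
= 94

94


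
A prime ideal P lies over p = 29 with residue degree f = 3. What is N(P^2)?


N(P^a) = p^(a*f)
= 29^(2*3)
= 29^6
= 594823321

594823321


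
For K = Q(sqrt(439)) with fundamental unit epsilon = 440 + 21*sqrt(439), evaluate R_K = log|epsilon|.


epsilon = 440 + 21*sqrt(439)
= 879.9989
R = ln(879.9989)
= 6.7799

6.7799


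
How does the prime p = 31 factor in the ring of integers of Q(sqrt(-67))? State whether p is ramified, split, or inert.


K = Q(sqrt(-67)). Since d mod 4 = 1, disc(K) = -67.
Check p | disc: -67 mod 31 = 26.
p does not divide disc. Compute Legendre symbol (d/p):
26^((31-1)/2) mod 31 = -1
(d/p) = -1, so p is inert: (p) stays prime with e=1, f=2, g=1.
Therefore p is inert.

inert


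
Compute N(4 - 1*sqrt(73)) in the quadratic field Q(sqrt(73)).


N(a + b*sqrt(d)) = a^2 - d*b^2
= (4)^2 - (73)*(-1)^2
= 16 - 73
= -57

-57


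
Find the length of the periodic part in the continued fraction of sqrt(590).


Run the CF algorithm for sqrt(590).
a_0 = floor(sqrt(590)) = 24; set m_0=0, q_0=1.
Recurrence: m' = q*a - m,  q' = (d - m'^2)/q,  a' = floor((a_0 + m')/q').
  step 1: m=24, q=14, a=3
  step 2: m=18, q=19, a=2
  step 3: m=20, q=10, a=4
  step 4: m=20, q=19, a=2
  step 5: m=18, q=14, a=3
  step 6: m=24, q=1, a=48
a_6 = 2*a_0 = 48, so the period closes here.
sqrt(590) = [24; 3, 2, 4, 2, 3, 48]
Period length = 6

6


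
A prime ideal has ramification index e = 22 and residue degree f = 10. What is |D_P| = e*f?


|D_P| = e * f
= 22 * 10
= 220

220


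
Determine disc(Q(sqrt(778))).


For K = Q(sqrt(d)) with d squarefree: disc(K) = d if d = 1 mod 4, and disc(K) = 4d if d = 2 or 3 mod 4.
Here d = 778, and d mod 4 = 2.
d = 2 mod 4, not 1 (O_K = Z[sqrt(d)]), so disc(K) = 4d = 4 * (778) = 3112

3112


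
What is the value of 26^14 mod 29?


p = 29 is prime and the exponent is (p-1)/2 = 14, so by Euler's criterion 26^14 = (26/29) = +1 or -1 mod 29.
Compute by square-and-multiply:
  14 = 8 + 4 + 2 (binary 1110)
  Repeated squaring mod 29: 26^1 = 26, 26^2 = 9, 26^4 = 23, 26^8 = 7
  26^14 = 26^8 * 26^4 * 26^2 = 7 * 23 * 9 mod 29
    7 * 23 = 161 = 16 mod 29
    16 * 9 = 144 = 28 mod 29
  26^14 = 28 mod 29
Result 28 = p - 1 = -1 mod 29: 26 is a quadratic non-residue mod 29. As a residue in [0, p-1] the value is 28.
26^14 mod 29 = 28

28


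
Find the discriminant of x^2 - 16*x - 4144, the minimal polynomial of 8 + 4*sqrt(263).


The element 8 + 4*sqrt(263) has minimal polynomial:
x^2 - 16*x - 4144
Discriminant = (-16)^2 - 4*(-4144)
= 256 + 16576
= 16832

16832


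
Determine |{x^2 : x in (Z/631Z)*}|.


For prime p, the number of non-zero quadratic residues is (p-1)/2.
= (631-1)/2
= 315

315


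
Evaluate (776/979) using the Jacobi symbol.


Compute (776/979) via quadratic reciprocity:
  pull out 2: (2/979) = -1  (since 979 mod 8 = 3)
  pull out 2: (2/979) = -1  (since 979 mod 8 = 3)
  pull out 2: (2/979) = -1  (since 979 mod 8 = 3)
  reciprocity: (97/979) -> +(979/97)
  reduce: (9/97)
  reciprocity: (9/97) -> +(97/9)
  reduce: (7/9)
  reciprocity: (7/9) -> +(9/7)
  reduce: (2/7)
  pull out 2: (2/7) = +1  (since 7 mod 8 = 7)
  (1/7) = 1
Product of signs = -1

-1


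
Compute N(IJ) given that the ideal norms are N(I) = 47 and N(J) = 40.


N(IJ) = N(I) * N(J)
= 47 * 40
= 1880

1880


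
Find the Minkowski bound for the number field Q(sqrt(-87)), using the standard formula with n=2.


d = -87, d mod 4 = 1, so disc(K) = d = -87; |disc(K)| = 87
Imaginary quadratic field, so n = 2, s = r2 = 1, r1 = 0
M = (n!/n^n) * (4/pi)^s * sqrt(|disc(K)|) = (2!/2^2) * (4/pi)^1 * sqrt(87)
= 0.5 * 1.273240 * 9.327379
= 5.9380

5.9380


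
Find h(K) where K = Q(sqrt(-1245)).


K = Q(sqrt(-1245)). d mod 4 = 3, so D = disc(K) = 4d = -4980
h(K) equals the number of primitive reduced positive-definite forms (a, b, c) = a*x^2 + b*x*y + c*y^2 with b^2 - 4ac = D,
where reduced means |b| <= a <= c, with b >= 0 whenever |b| = a or a = c, and primitive means gcd(a, b, c) = 1.
Reduced forces 3a^2 <= |D| = 4980, so 1 <= a <= 40; b must have the parity of D, and c = (b^2 - D)/(4a) must be an integer >= a.
Enumerate a = 1..40, b in [-a, a]:
  a=1: (1, 0, 1245)  [1]
  a=2: (2, 2, 623)  [1]
  a=3: (3, 0, 415)  [1]
  a=4: none
  a=5: (5, 0, 249)  [1]
  a=6: (6, 6, 209)  [1]
  a=7: (7, -2, 178), (7, 2, 178)  [2]
  a=8..9: none
  a=10: (10, 10, 127)  [1]
  a=11: (11, -6, 114), (11, 6, 114)  [2]
  a=12: none
  a=13: (13, -8, 97), (13, 8, 97)  [2]
  a=14: (14, -2, 89), (14, 2, 89)  [2]
  a=15: (15, 0, 83)  [1]
  a=16: none
  a=17: (17, -16, 77), (17, 16, 77)  [2]
  a=18: none
  a=19: (19, -6, 66), (19, 6, 66)  [2]
  a=20: none
  a=21: (21, -12, 61), (21, 12, 61)  [2]
  a=22: (22, -6, 57), (22, 6, 57)  [2]
  a=23..25: none
  a=26: (26, -18, 51), (26, 18, 51)  [2]
  a=27..29: none
  a=30: (30, 30, 49)  [1]
  a=31..32: none
  a=33: (33, -6, 38), (33, 6, 38)  [2]
  a=34: (34, -18, 39), (34, 18, 39)  [2]
  a=35: (35, -30, 42), (35, 30, 42)  [2]
  a=36..40: none
Total reduced forms: 1 + 1 + 1 + 1 + 1 + 2 + 1 + 2 + 2 + 2 + 1 + 2 + 2 + 2 + 2 + 2 + 1 + 2 + 2 + 2 = 32
h = 32

32


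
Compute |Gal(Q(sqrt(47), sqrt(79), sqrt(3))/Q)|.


The 3 square roots of distinct primes are multiplicatively independent over Q,
so [K:Q] = 2^3 and Gal(K/Q) is isomorphic to (Z/2Z)^3.
|Gal| = 2^3 = 8

8


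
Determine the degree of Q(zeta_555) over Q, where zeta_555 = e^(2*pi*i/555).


The degree equals Euler's totient phi(555).
555 = 3 * 5 * 37
phi(555) = 288

288


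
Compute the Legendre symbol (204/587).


p = 587 is prime, so compute (204/587) with the reciprocity algorithm (Jacobi-symbol steps: pull out 2s via (2/n), flip via reciprocity, reduce):
  pull out 2: (2/587) = -1  (since 587 mod 8 = 3)
  pull out 2: (2/587) = -1  (since 587 mod 8 = 3)
  reciprocity: (51/587) -> -(587/51)
  reduce: (26/51)
  pull out 2: (2/51) = -1  (since 51 mod 8 = 3)
  reciprocity: (13/51) -> +(51/13)
  reduce: (12/13)
  pull out 2: (2/13) = -1  (since 13 mod 8 = 5)
  pull out 2: (2/13) = -1  (since 13 mod 8 = 5)
  reciprocity: (3/13) -> +(13/3)
  reduce: (1/3)
  (1/3) = 1
Product of signs = 1
(204/587) = 1

1


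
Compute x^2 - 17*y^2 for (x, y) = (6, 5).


x^2 - d*y^2
= 6^2 - 17*5^2
= 36 - 425
= -389

-389


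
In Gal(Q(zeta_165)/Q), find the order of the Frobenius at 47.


The Frobenius at p in Gal(Q(zeta_n)/Q) = (Z/nZ)* is the class of p, so its order is ord_165(47), the smallest k >= 1 with 47^k = 1 mod 165.
n = 165 = 3 * 5 * 11, phi(165) = 80; the order divides phi(n).
Divisors of 80: 1, 2, 4, 5, 8, 10, 16, 20, 40, 80
Repeated squaring mod 165: 47^1 = 47, 47^2 = 64, 47^4 = 136, 47^8 = 16, 47^16 = 91, 47^32 = 31, 47^64 = 136
Test divisors in increasing order:
  k=1: 47^1 = 47 mod 165
  k=2: 47^2 = 64 mod 165
  k=4: 47^4 = 136 mod 165
  k=5: 47^5 = 136 * 47 = 122 mod 165
  k=8: 47^8 = 16 mod 165
  k=10: 47^10 = 16 * 64 = 34 mod 165
  k=16: 47^16 = 91 mod 165
  k=20: 47^20 = 91 * 136 = 1 mod 165  <- first divisor giving 1
Order = 20

20


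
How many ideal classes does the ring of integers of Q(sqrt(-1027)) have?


K = Q(sqrt(-1027)). d mod 4 = 1, so D = disc(K) = d = -1027
h(K) equals the number of primitive reduced positive-definite forms (a, b, c) = a*x^2 + b*x*y + c*y^2 with b^2 - 4ac = D,
where reduced means |b| <= a <= c, with b >= 0 whenever |b| = a or a = c, and primitive means gcd(a, b, c) = 1.
Reduced forces 3a^2 <= |D| = 1027, so 1 <= a <= 18; b must have the parity of D, and c = (b^2 - D)/(4a) must be an integer >= a.
Enumerate a = 1..18, b in [-a, a]:
  a=1: (1, 1, 257)  [1]
  a=2..6: none
  a=7: (7, -3, 37), (7, 3, 37)  [2]
  a=8..12: none
  a=13: (13, 13, 23)  [1]
  a=14..18: none
Total reduced forms: 1 + 2 + 1 = 4
h = 4

4


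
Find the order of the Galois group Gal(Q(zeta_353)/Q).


|Gal(Q(zeta_353)/Q)| = phi(353)
= 352

352


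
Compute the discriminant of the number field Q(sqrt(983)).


For K = Q(sqrt(d)) with d squarefree: disc(K) = d if d = 1 mod 4, and disc(K) = 4d if d = 2 or 3 mod 4.
Here d = 983, and d mod 4 = 3.
d = 3 mod 4, not 1 (O_K = Z[sqrt(d)]), so disc(K) = 4d = 4 * (983) = 3932

3932


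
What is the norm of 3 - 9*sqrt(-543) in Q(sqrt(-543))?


N(a + b*sqrt(d)) = a^2 - d*b^2
= (3)^2 - (-543)*(-9)^2
= 9 + 43983
= 43992

43992


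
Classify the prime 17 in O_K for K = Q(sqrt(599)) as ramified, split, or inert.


K = Q(sqrt(599)). Since d mod 4 = 3, disc(K) = 2396.
Check p | disc: 2396 mod 17 = 16.
p does not divide disc. Compute Legendre symbol (d/p):
4^((17-1)/2) mod 17 = 1
(d/p) = 1, so p splits: (p) = P*P' with e=1, f=1, g=2.
Therefore p is split.

split


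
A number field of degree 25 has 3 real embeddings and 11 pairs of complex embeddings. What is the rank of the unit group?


By Dirichlet's unit theorem:
rank = r1 + r2 - 1
= 3 + 11 - 1
= 13

13


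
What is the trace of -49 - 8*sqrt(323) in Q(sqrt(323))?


Tr(a + b*sqrt(d)) = (a + b*sqrt(d)) + (a - b*sqrt(d)) = 2a
= 2 * (-49)
= -98

-98


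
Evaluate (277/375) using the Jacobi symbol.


Compute (277/375) via quadratic reciprocity:
  reciprocity: (277/375) -> +(375/277)
  reduce: (98/277)
  pull out 2: (2/277) = -1  (since 277 mod 8 = 5)
  reciprocity: (49/277) -> +(277/49)
  reduce: (32/49)
  pull out 2: (2/49) = +1  (since 49 mod 8 = 1)
  pull out 2: (2/49) = +1  (since 49 mod 8 = 1)
  pull out 2: (2/49) = +1  (since 49 mod 8 = 1)
  pull out 2: (2/49) = +1  (since 49 mod 8 = 1)
  pull out 2: (2/49) = +1  (since 49 mod 8 = 1)
  (1/49) = 1
Product of signs = -1

-1


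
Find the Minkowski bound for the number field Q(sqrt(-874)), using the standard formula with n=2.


d = -874, d mod 4 = 2, so disc(K) = 4d = -3496; |disc(K)| = 3496
Imaginary quadratic field, so n = 2, s = r2 = 1, r1 = 0
M = (n!/n^n) * (4/pi)^s * sqrt(|disc(K)|) = (2!/2^2) * (4/pi)^1 * sqrt(3496)
= 0.5 * 1.273240 * 59.126982
= 37.6414

37.6414


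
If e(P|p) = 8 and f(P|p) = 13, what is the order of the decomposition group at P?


|D_P| = e * f
= 8 * 13
= 104

104


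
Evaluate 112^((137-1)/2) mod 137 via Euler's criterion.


p = 137 is prime and the exponent is (p-1)/2 = 68, so by Euler's criterion 112^68 = (112/137) = +1 or -1 mod 137.
Compute by square-and-multiply:
  68 = 64 + 4 (binary 1000100)
  Repeated squaring mod 137: 112^1 = 112, 112^2 = 77, 112^4 = 38, 112^8 = 74, 112^16 = 133, 112^32 = 16, 112^64 = 119
  112^68 = 112^64 * 112^4 = 119 * 38 mod 137
    119 * 38 = 4522 = 1 mod 137
  112^68 = 1 mod 137
Result 1: 112 is a quadratic residue mod 137.
112^68 mod 137 = 1

1


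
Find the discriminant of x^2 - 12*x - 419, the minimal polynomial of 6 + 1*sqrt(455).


The element 6 + 1*sqrt(455) has minimal polynomial:
x^2 - 12*x - 419
Discriminant = (-12)^2 - 4*(-419)
= 144 + 1676
= 1820

1820


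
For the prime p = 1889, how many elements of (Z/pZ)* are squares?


For prime p, the number of non-zero quadratic residues is (p-1)/2.
= (1889-1)/2
= 944

944


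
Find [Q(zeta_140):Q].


The degree equals Euler's totient phi(140).
140 = 2^2 * 5 * 7
phi(140) = 48

48


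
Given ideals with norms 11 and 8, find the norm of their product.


N(IJ) = N(I) * N(J)
= 11 * 8
= 88

88


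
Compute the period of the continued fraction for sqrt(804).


Run the CF algorithm for sqrt(804).
a_0 = floor(sqrt(804)) = 28; set m_0=0, q_0=1.
Recurrence: m' = q*a - m,  q' = (d - m'^2)/q,  a' = floor((a_0 + m')/q').
  step 1: m=28, q=20, a=2
  step 2: m=12, q=33, a=1
  step 3: m=21, q=11, a=4
  step 4: m=23, q=25, a=2
  step 5: m=27, q=3, a=18
  step 6: m=27, q=25, a=2
  step 7: m=23, q=11, a=4
  step 8: m=21, q=33, a=1
  step 9: m=12, q=20, a=2
  step 10: m=28, q=1, a=56
a_10 = 2*a_0 = 56, so the period closes here.
sqrt(804) = [28; 2, 1, 4, 2, 18, 2, 4, 1, 2, 56]
Period length = 10

10


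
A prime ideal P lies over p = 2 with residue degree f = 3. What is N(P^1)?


N(P^a) = p^(a*f)
= 2^(1*3)
= 2^3
= 8

8


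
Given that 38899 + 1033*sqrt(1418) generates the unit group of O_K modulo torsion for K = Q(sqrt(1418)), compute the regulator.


epsilon = 38899 + 1033*sqrt(1418)
= 77798.0000
R = ln(77798.0000)
= 11.2619

11.2619


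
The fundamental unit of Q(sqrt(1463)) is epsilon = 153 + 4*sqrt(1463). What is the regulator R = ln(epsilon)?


epsilon = 153 + 4*sqrt(1463)
= 305.9967
R = ln(305.9967)
= 5.7236

5.7236


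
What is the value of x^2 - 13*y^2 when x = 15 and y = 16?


x^2 - d*y^2
= 15^2 - 13*16^2
= 225 - 3328
= -3103

-3103


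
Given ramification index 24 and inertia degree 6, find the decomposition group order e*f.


|D_P| = e * f
= 24 * 6
= 144

144


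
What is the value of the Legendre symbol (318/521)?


p = 521 is prime, so compute (318/521) with the reciprocity algorithm (Jacobi-symbol steps: pull out 2s via (2/n), flip via reciprocity, reduce):
  pull out 2: (2/521) = +1  (since 521 mod 8 = 1)
  reciprocity: (159/521) -> +(521/159)
  reduce: (44/159)
  pull out 2: (2/159) = +1  (since 159 mod 8 = 7)
  pull out 2: (2/159) = +1  (since 159 mod 8 = 7)
  reciprocity: (11/159) -> -(159/11)
  reduce: (5/11)
  reciprocity: (5/11) -> +(11/5)
  reduce: (1/5)
  (1/5) = 1
Product of signs = -1
(318/521) = -1

-1


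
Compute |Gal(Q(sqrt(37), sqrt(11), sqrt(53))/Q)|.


The 3 square roots of distinct primes are multiplicatively independent over Q,
so [K:Q] = 2^3 and Gal(K/Q) is isomorphic to (Z/2Z)^3.
|Gal| = 2^3 = 8

8


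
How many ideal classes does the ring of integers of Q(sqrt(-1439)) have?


K = Q(sqrt(-1439)). d mod 4 = 1, so D = disc(K) = d = -1439
h(K) equals the number of primitive reduced positive-definite forms (a, b, c) = a*x^2 + b*x*y + c*y^2 with b^2 - 4ac = D,
where reduced means |b| <= a <= c, with b >= 0 whenever |b| = a or a = c, and primitive means gcd(a, b, c) = 1.
Reduced forces 3a^2 <= |D| = 1439, so 1 <= a <= 21; b must have the parity of D, and c = (b^2 - D)/(4a) must be an integer >= a.
Enumerate a = 1..21, b in [-a, a]:
  a=1: (1, 1, 360)  [1]
  a=2: (2, -1, 180), (2, 1, 180)  [2]
  a=3: (3, -1, 120), (3, 1, 120)  [2]
  a=4: (4, -1, 90), (4, 1, 90)  [2]
  a=5: (5, -1, 72), (5, 1, 72)  [2]
  a=6: (6, -5, 61), (6, -1, 60), (6, 1, 60), (6, 5, 61)  [4]
  a=7: none
  a=8: (8, -1, 45), (8, 1, 45)  [2]
  a=9: (9, -1, 40), (9, 1, 40)  [2]
  a=10: (10, -9, 38), (10, -1, 36), (10, 1, 36), (10, 9, 38)  [4]
  a=11: none
  a=12: (12, -7, 31), (12, -1, 30), (12, 1, 30), (12, 7, 31)  [4]
  a=13: (13, -11, 30), (13, 11, 30)  [2]
  a=14: none
  a=15: (15, -11, 26), (15, -1, 24), (15, 1, 24), (15, 11, 26)  [4]
  a=16: (16, -15, 26), (16, 15, 26)  [2]
  a=17: none
  a=18: (18, -17, 24), (18, -1, 20), (18, 1, 20), (18, 17, 24)  [4]
  a=19: (19, -9, 20), (19, 9, 20)  [2]
  a=20..21: none
Total reduced forms: 1 + 2 + 2 + 2 + 2 + 4 + 2 + 2 + 4 + 4 + 2 + 4 + 2 + 4 + 2 = 39
h = 39

39


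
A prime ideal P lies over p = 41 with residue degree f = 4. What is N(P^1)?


N(P^a) = p^(a*f)
= 41^(1*4)
= 41^4
= 2825761

2825761


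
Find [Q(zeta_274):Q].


The degree equals Euler's totient phi(274).
274 = 2 * 137
phi(274) = 136

136


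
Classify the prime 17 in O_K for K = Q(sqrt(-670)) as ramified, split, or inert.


K = Q(sqrt(-670)). Since d mod 4 = 2, disc(K) = -2680.
Check p | disc: -2680 mod 17 = 6.
p does not divide disc. Compute Legendre symbol (d/p):
10^((17-1)/2) mod 17 = -1
(d/p) = -1, so p is inert: (p) stays prime with e=1, f=2, g=1.
Therefore p is inert.

inert


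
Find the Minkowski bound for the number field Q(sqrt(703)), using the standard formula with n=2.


d = 703, d mod 4 = 3, so disc(K) = 4d = 2812; |disc(K)| = 2812
Real quadratic field, so n = 2, s = r2 = 0, r1 = 2
M = (n!/n^n) * (4/pi)^s * sqrt(|disc(K)|) = (2!/2^2) * (4/pi)^0 * sqrt(2812)
= 0.5 * 1.000000 * 53.028294
= 26.5141

26.5141


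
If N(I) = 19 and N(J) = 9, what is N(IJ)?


N(IJ) = N(I) * N(J)
= 19 * 9
= 171

171


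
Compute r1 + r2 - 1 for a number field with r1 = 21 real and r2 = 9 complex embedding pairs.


By Dirichlet's unit theorem:
rank = r1 + r2 - 1
= 21 + 9 - 1
= 29

29


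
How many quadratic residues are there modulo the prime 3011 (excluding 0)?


For prime p, the number of non-zero quadratic residues is (p-1)/2.
= (3011-1)/2
= 1505

1505


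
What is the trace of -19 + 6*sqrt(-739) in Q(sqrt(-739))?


Tr(a + b*sqrt(d)) = (a + b*sqrt(d)) + (a - b*sqrt(d)) = 2a
= 2 * (-19)
= -38

-38


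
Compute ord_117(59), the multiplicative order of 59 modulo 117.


We want ord_117(59), the smallest k >= 1 with 59^k = 1 mod 117.
n = 117 = 3^2 * 13, phi(117) = 72; the order divides phi(n).
Divisors of 72: 1, 2, 3, 4, 6, 8, 9, 12, 18, 24, 36, 72
Repeated squaring mod 117: 59^1 = 59, 59^2 = 88, 59^4 = 22, 59^8 = 16, 59^16 = 22, 59^32 = 16, 59^64 = 22
Test divisors in increasing order:
  k=1: 59^1 = 59 mod 117
  k=2: 59^2 = 88 mod 117
  k=3: 59^3 = 88 * 59 = 44 mod 117
  k=4: 59^4 = 22 mod 117
  k=6: 59^6 = 22 * 88 = 64 mod 117
  k=8: 59^8 = 16 mod 117
  k=9: 59^9 = 16 * 59 = 8 mod 117
  k=12: 59^12 = 16 * 22 = 1 mod 117  <- first divisor giving 1
Order = 12

12


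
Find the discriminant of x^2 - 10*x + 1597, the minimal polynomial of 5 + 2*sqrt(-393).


The element 5 + 2*sqrt(-393) has minimal polynomial:
x^2 - 10*x + 1597
Discriminant = (-10)^2 - 4*(1597)
= 100 - 6388
= -6288

-6288


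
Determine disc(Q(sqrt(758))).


For K = Q(sqrt(d)) with d squarefree: disc(K) = d if d = 1 mod 4, and disc(K) = 4d if d = 2 or 3 mod 4.
Here d = 758, and d mod 4 = 2.
d = 2 mod 4, not 1 (O_K = Z[sqrt(d)]), so disc(K) = 4d = 4 * (758) = 3032

3032


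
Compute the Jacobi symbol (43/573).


Compute (43/573) via quadratic reciprocity:
  reciprocity: (43/573) -> +(573/43)
  reduce: (14/43)
  pull out 2: (2/43) = -1  (since 43 mod 8 = 3)
  reciprocity: (7/43) -> -(43/7)
  reduce: (1/7)
  (1/7) = 1
Product of signs = 1

1


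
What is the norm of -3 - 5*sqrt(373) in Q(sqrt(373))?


N(a + b*sqrt(d)) = a^2 - d*b^2
= (-3)^2 - (373)*(-5)^2
= 9 - 9325
= -9316

-9316


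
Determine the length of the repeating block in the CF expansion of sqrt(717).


Run the CF algorithm for sqrt(717).
a_0 = floor(sqrt(717)) = 26; set m_0=0, q_0=1.
Recurrence: m' = q*a - m,  q' = (d - m'^2)/q,  a' = floor((a_0 + m')/q').
  step 1: m=26, q=41, a=1
  step 2: m=15, q=12, a=3
  step 3: m=21, q=23, a=2
  step 4: m=25, q=4, a=12
  step 5: m=23, q=47, a=1
  step 6: m=24, q=3, a=16
  step 7: m=24, q=47, a=1
  step 8: m=23, q=4, a=12
  step 9: m=25, q=23, a=2
  step 10: m=21, q=12, a=3
  step 11: m=15, q=41, a=1
  step 12: m=26, q=1, a=52
a_12 = 2*a_0 = 52, so the period closes here.
sqrt(717) = [26; 1, 3, 2, 12, 1, 16, 1, 12, 2, 3, 1, 52]
Period length = 12

12


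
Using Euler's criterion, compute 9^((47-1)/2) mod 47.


p = 47 is prime and the exponent is (p-1)/2 = 23, so by Euler's criterion 9^23 = (9/47) = +1 or -1 mod 47.
Compute by square-and-multiply:
  23 = 16 + 4 + 2 + 1 (binary 10111)
  Repeated squaring mod 47: 9^1 = 9, 9^2 = 34, 9^4 = 28, 9^8 = 32, 9^16 = 37
  9^23 = 9^16 * 9^4 * 9^2 * 9^1 = 37 * 28 * 34 * 9 mod 47
    37 * 28 = 1036 = 2 mod 47
    2 * 34 = 68 = 21 mod 47
    21 * 9 = 189 = 1 mod 47
  9^23 = 1 mod 47
Result 1: 9 is a quadratic residue mod 47.
9^23 mod 47 = 1

1


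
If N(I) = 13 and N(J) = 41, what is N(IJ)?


N(IJ) = N(I) * N(J)
= 13 * 41
= 533

533


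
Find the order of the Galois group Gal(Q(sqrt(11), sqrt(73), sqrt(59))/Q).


The 3 square roots of distinct primes are multiplicatively independent over Q,
so [K:Q] = 2^3 and Gal(K/Q) is isomorphic to (Z/2Z)^3.
|Gal| = 2^3 = 8

8


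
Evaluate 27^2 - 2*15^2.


x^2 - d*y^2
= 27^2 - 2*15^2
= 729 - 450
= 279

279


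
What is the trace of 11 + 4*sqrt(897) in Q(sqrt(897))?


Tr(a + b*sqrt(d)) = (a + b*sqrt(d)) + (a - b*sqrt(d)) = 2a
= 2 * (11)
= 22

22


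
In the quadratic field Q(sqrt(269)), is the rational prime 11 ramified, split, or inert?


K = Q(sqrt(269)). Since d mod 4 = 1, disc(K) = 269.
Check p | disc: 269 mod 11 = 5.
p does not divide disc. Compute Legendre symbol (d/p):
5^((11-1)/2) mod 11 = 1
(d/p) = 1, so p splits: (p) = P*P' with e=1, f=1, g=2.
Therefore p is split.

split


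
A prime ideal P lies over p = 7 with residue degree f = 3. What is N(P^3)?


N(P^a) = p^(a*f)
= 7^(3*3)
= 7^9
= 40353607

40353607


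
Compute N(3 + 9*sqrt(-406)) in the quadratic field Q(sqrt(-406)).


N(a + b*sqrt(d)) = a^2 - d*b^2
= (3)^2 - (-406)*(9)^2
= 9 + 32886
= 32895

32895


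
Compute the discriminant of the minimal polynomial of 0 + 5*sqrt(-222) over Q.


The element 0 + 5*sqrt(-222) has minimal polynomial:
x^2 + 0*x + 5550
Discriminant = (0)^2 - 4*(5550)
= 0 - 22200
= -22200

-22200


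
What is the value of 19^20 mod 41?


p = 41 is prime and the exponent is (p-1)/2 = 20, so by Euler's criterion 19^20 = (19/41) = +1 or -1 mod 41.
Compute by square-and-multiply:
  20 = 16 + 4 (binary 10100)
  Repeated squaring mod 41: 19^1 = 19, 19^2 = 33, 19^4 = 23, 19^8 = 37, 19^16 = 16
  19^20 = 19^16 * 19^4 = 16 * 23 mod 41
    16 * 23 = 368 = 40 mod 41
  19^20 = 40 mod 41
Result 40 = p - 1 = -1 mod 41: 19 is a quadratic non-residue mod 41. As a residue in [0, p-1] the value is 40.
19^20 mod 41 = 40

40


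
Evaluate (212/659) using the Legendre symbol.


p = 659 is prime, so compute (212/659) with the reciprocity algorithm (Jacobi-symbol steps: pull out 2s via (2/n), flip via reciprocity, reduce):
  pull out 2: (2/659) = -1  (since 659 mod 8 = 3)
  pull out 2: (2/659) = -1  (since 659 mod 8 = 3)
  reciprocity: (53/659) -> +(659/53)
  reduce: (23/53)
  reciprocity: (23/53) -> +(53/23)
  reduce: (7/23)
  reciprocity: (7/23) -> -(23/7)
  reduce: (2/7)
  pull out 2: (2/7) = +1  (since 7 mod 8 = 7)
  (1/7) = 1
Product of signs = -1
(212/659) = -1

-1


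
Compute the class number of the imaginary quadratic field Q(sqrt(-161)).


K = Q(sqrt(-161)). d mod 4 = 3, so D = disc(K) = 4d = -644
h(K) equals the number of primitive reduced positive-definite forms (a, b, c) = a*x^2 + b*x*y + c*y^2 with b^2 - 4ac = D,
where reduced means |b| <= a <= c, with b >= 0 whenever |b| = a or a = c, and primitive means gcd(a, b, c) = 1.
Reduced forces 3a^2 <= |D| = 644, so 1 <= a <= 14; b must have the parity of D, and c = (b^2 - D)/(4a) must be an integer >= a.
Enumerate a = 1..14, b in [-a, a]:
  a=1: (1, 0, 161)  [1]
  a=2: (2, 2, 81)  [1]
  a=3: (3, -2, 54), (3, 2, 54)  [2]
  a=4: none
  a=5: (5, -4, 33), (5, 4, 33)  [2]
  a=6: (6, -2, 27), (6, 2, 27)  [2]
  a=7: (7, 0, 23)  [1]
  a=8: none
  a=9: (9, -2, 18), (9, 2, 18)  [2]
  a=10: (10, -6, 17), (10, 6, 17)  [2]
  a=11: (11, -4, 15), (11, 4, 15)  [2]
  a=12..13: none
  a=14: (14, 14, 15)  [1]
Total reduced forms: 1 + 1 + 2 + 2 + 2 + 1 + 2 + 2 + 2 + 1 = 16
h = 16

16


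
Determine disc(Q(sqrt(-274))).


For K = Q(sqrt(d)) with d squarefree: disc(K) = d if d = 1 mod 4, and disc(K) = 4d if d = 2 or 3 mod 4.
Here d = -274, and d mod 4 = 2.
d = 2 mod 4, not 1 (O_K = Z[sqrt(d)]), so disc(K) = 4d = 4 * (-274) = -1096

-1096


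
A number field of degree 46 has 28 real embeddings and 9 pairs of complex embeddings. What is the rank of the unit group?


By Dirichlet's unit theorem:
rank = r1 + r2 - 1
= 28 + 9 - 1
= 36

36


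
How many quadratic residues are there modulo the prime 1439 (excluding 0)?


For prime p, the number of non-zero quadratic residues is (p-1)/2.
= (1439-1)/2
= 719

719


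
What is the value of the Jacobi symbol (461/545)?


Compute (461/545) via quadratic reciprocity:
  reciprocity: (461/545) -> +(545/461)
  reduce: (84/461)
  pull out 2: (2/461) = -1  (since 461 mod 8 = 5)
  pull out 2: (2/461) = -1  (since 461 mod 8 = 5)
  reciprocity: (21/461) -> +(461/21)
  reduce: (20/21)
  pull out 2: (2/21) = -1  (since 21 mod 8 = 5)
  pull out 2: (2/21) = -1  (since 21 mod 8 = 5)
  reciprocity: (5/21) -> +(21/5)
  reduce: (1/5)
  (1/5) = 1
Product of signs = 1

1


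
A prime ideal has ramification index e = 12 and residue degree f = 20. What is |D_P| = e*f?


|D_P| = e * f
= 12 * 20
= 240

240


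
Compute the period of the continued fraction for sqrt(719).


Run the CF algorithm for sqrt(719).
a_0 = floor(sqrt(719)) = 26; set m_0=0, q_0=1.
Recurrence: m' = q*a - m,  q' = (d - m'^2)/q,  a' = floor((a_0 + m')/q').
  step 1: m=26, q=43, a=1
  step 2: m=17, q=10, a=4
  step 3: m=23, q=19, a=2
  step 4: m=15, q=26, a=1
  step 5: m=11, q=23, a=1
  step 6: m=12, q=25, a=1
  step 7: m=13, q=22, a=1
  step 8: m=9, q=29, a=1
  step 9: m=20, q=11, a=4
  step 10: m=24, q=13, a=3
  step 11: m=15, q=38, a=1
  step 12: m=23, q=5, a=9
  step 13: m=22, q=47, a=1
  step 14: m=25, q=2, a=25
  step 15: m=25, q=47, a=1
  step 16: m=22, q=5, a=9
  step 17: m=23, q=38, a=1
  step 18: m=15, q=13, a=3
  step 19: m=24, q=11, a=4
  step 20: m=20, q=29, a=1
  step 21: m=9, q=22, a=1
  step 22: m=13, q=25, a=1
  step 23: m=12, q=23, a=1
  step 24: m=11, q=26, a=1
  step 25: m=15, q=19, a=2
  step 26: m=23, q=10, a=4
  step 27: m=17, q=43, a=1
  step 28: m=26, q=1, a=52
a_28 = 2*a_0 = 52, so the period closes here.
sqrt(719) = [26; 1, 4, 2, 1, 1, 1, 1, 1, 4, 3, 1, 9, 1, 25, 1, 9, 1, 3, 4, 1, 1, 1, 1, 1, 2, 4, 1, 52]
Period length = 28

28


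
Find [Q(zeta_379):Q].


The degree equals Euler's totient phi(379).
379 = 379
phi(379) = 378

378


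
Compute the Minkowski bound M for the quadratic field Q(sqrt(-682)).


d = -682, d mod 4 = 2, so disc(K) = 4d = -2728; |disc(K)| = 2728
Imaginary quadratic field, so n = 2, s = r2 = 1, r1 = 0
M = (n!/n^n) * (4/pi)^s * sqrt(|disc(K)|) = (2!/2^2) * (4/pi)^1 * sqrt(2728)
= 0.5 * 1.273240 * 52.230259
= 33.2508

33.2508


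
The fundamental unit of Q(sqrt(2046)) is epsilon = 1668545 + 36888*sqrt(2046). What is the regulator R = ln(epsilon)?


epsilon = 1668545 + 36888*sqrt(2046)
= 3.3371e+06
R = ln(3.3371e+06)
= 15.0206

15.0206


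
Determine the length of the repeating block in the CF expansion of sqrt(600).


Run the CF algorithm for sqrt(600).
a_0 = floor(sqrt(600)) = 24; set m_0=0, q_0=1.
Recurrence: m' = q*a - m,  q' = (d - m'^2)/q,  a' = floor((a_0 + m')/q').
  step 1: m=24, q=24, a=2
  step 2: m=24, q=1, a=48
a_2 = 2*a_0 = 48, so the period closes here.
sqrt(600) = [24; 2, 48]
Period length = 2

2


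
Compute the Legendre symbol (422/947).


p = 947 is prime, so compute (422/947) with the reciprocity algorithm (Jacobi-symbol steps: pull out 2s via (2/n), flip via reciprocity, reduce):
  pull out 2: (2/947) = -1  (since 947 mod 8 = 3)
  reciprocity: (211/947) -> -(947/211)
  reduce: (103/211)
  reciprocity: (103/211) -> -(211/103)
  reduce: (5/103)
  reciprocity: (5/103) -> +(103/5)
  reduce: (3/5)
  reciprocity: (3/5) -> +(5/3)
  reduce: (2/3)
  pull out 2: (2/3) = -1  (since 3 mod 8 = 3)
  (1/3) = 1
Product of signs = 1
(422/947) = 1

1


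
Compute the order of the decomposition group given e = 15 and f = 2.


|D_P| = e * f
= 15 * 2
= 30

30


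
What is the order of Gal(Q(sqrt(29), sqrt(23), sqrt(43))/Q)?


The 3 square roots of distinct primes are multiplicatively independent over Q,
so [K:Q] = 2^3 and Gal(K/Q) is isomorphic to (Z/2Z)^3.
|Gal| = 2^3 = 8

8


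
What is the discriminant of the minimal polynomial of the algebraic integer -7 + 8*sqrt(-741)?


The element -7 + 8*sqrt(-741) has minimal polynomial:
x^2 + 14*x + 47473
Discriminant = (14)^2 - 4*(47473)
= 196 - 189892
= -189696

-189696


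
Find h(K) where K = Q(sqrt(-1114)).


K = Q(sqrt(-1114)). d mod 4 = 2, so D = disc(K) = 4d = -4456
h(K) equals the number of primitive reduced positive-definite forms (a, b, c) = a*x^2 + b*x*y + c*y^2 with b^2 - 4ac = D,
where reduced means |b| <= a <= c, with b >= 0 whenever |b| = a or a = c, and primitive means gcd(a, b, c) = 1.
Reduced forces 3a^2 <= |D| = 4456, so 1 <= a <= 38; b must have the parity of D, and c = (b^2 - D)/(4a) must be an integer >= a.
Enumerate a = 1..38, b in [-a, a]:
  a=1: (1, 0, 1114)  [1]
  a=2: (2, 0, 557)  [1]
  a=3..4: none
  a=5: (5, -2, 223), (5, 2, 223)  [2]
  a=6..9: none
  a=10: (10, -8, 113), (10, 8, 113)  [2]
  a=11..12: none
  a=13: (13, -4, 86), (13, 4, 86)  [2]
  a=14..16: none
  a=17: (17, -10, 67), (17, 10, 67)  [2]
  a=18: none
  a=19: (19, -16, 62), (19, 16, 62)  [2]
  a=20..22: none
  a=23: (23, -12, 50), (23, 12, 50)  [2]
  a=24: none
  a=25: (25, -12, 46), (25, 12, 46)  [2]
  a=26: (26, -4, 43), (26, 4, 43)  [2]
  a=27..30: none
  a=31: (31, -16, 38), (31, 16, 38)  [2]
  a=32..33: none
  a=34: (34, -24, 37), (34, 24, 37)  [2]
  a=35..38: none
Total reduced forms: 1 + 1 + 2 + 2 + 2 + 2 + 2 + 2 + 2 + 2 + 2 + 2 = 22
h = 22

22


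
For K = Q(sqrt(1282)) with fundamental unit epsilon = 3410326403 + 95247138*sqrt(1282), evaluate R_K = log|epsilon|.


epsilon = 3410326403 + 95247138*sqrt(1282)
= 6.8207e+09
R = ln(6.8207e+09)
= 22.6432

22.6432


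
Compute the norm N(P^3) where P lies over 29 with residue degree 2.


N(P^a) = p^(a*f)
= 29^(3*2)
= 29^6
= 594823321

594823321


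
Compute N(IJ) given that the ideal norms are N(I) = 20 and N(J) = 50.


N(IJ) = N(I) * N(J)
= 20 * 50
= 1000

1000


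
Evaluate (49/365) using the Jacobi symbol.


Compute (49/365) via quadratic reciprocity:
  reciprocity: (49/365) -> +(365/49)
  reduce: (22/49)
  pull out 2: (2/49) = +1  (since 49 mod 8 = 1)
  reciprocity: (11/49) -> +(49/11)
  reduce: (5/11)
  reciprocity: (5/11) -> +(11/5)
  reduce: (1/5)
  (1/5) = 1
Product of signs = 1

1


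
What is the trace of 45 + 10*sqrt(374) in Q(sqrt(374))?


Tr(a + b*sqrt(d)) = (a + b*sqrt(d)) + (a - b*sqrt(d)) = 2a
= 2 * (45)
= 90

90


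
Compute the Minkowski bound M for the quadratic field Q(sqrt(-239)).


d = -239, d mod 4 = 1, so disc(K) = d = -239; |disc(K)| = 239
Imaginary quadratic field, so n = 2, s = r2 = 1, r1 = 0
M = (n!/n^n) * (4/pi)^s * sqrt(|disc(K)|) = (2!/2^2) * (4/pi)^1 * sqrt(239)
= 0.5 * 1.273240 * 15.459625
= 9.8419

9.8419


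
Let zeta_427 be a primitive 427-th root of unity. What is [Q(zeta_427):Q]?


The degree equals Euler's totient phi(427).
427 = 7 * 61
phi(427) = 360

360


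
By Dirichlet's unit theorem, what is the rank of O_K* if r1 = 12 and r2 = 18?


By Dirichlet's unit theorem:
rank = r1 + r2 - 1
= 12 + 18 - 1
= 29

29


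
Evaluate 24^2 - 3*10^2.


x^2 - d*y^2
= 24^2 - 3*10^2
= 576 - 300
= 276

276


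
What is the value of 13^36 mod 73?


p = 73 is prime and the exponent is (p-1)/2 = 36, so by Euler's criterion 13^36 = (13/73) = +1 or -1 mod 73.
Compute by square-and-multiply:
  36 = 32 + 4 (binary 100100)
  Repeated squaring mod 73: 13^1 = 13, 13^2 = 23, 13^4 = 18, 13^8 = 32, 13^16 = 2, 13^32 = 4
  13^36 = 13^32 * 13^4 = 4 * 18 mod 73
    4 * 18 = 72 = 72 mod 73
  13^36 = 72 mod 73
Result 72 = p - 1 = -1 mod 73: 13 is a quadratic non-residue mod 73. As a residue in [0, p-1] the value is 72.
13^36 mod 73 = 72

72


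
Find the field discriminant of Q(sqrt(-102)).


For K = Q(sqrt(d)) with d squarefree: disc(K) = d if d = 1 mod 4, and disc(K) = 4d if d = 2 or 3 mod 4.
Here d = -102, and d mod 4 = 2.
d = 2 mod 4, not 1 (O_K = Z[sqrt(d)]), so disc(K) = 4d = 4 * (-102) = -408

-408


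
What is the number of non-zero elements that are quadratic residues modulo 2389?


For prime p, the number of non-zero quadratic residues is (p-1)/2.
= (2389-1)/2
= 1194

1194


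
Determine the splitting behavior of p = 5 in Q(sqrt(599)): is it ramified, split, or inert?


K = Q(sqrt(599)). Since d mod 4 = 3, disc(K) = 2396.
Check p | disc: 2396 mod 5 = 1.
p does not divide disc. Compute Legendre symbol (d/p):
4^((5-1)/2) mod 5 = 1
(d/p) = 1, so p splits: (p) = P*P' with e=1, f=1, g=2.
Therefore p is split.

split


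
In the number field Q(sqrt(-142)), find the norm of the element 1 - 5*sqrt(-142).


N(a + b*sqrt(d)) = a^2 - d*b^2
= (1)^2 - (-142)*(-5)^2
= 1 + 3550
= 3551

3551


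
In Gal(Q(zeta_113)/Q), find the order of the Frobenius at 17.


The Frobenius at p in Gal(Q(zeta_n)/Q) = (Z/nZ)* is the class of p, so its order is ord_113(17), the smallest k >= 1 with 17^k = 1 mod 113.
n = 113 = 113, phi(113) = 112; the order divides phi(n).
Divisors of 112: 1, 2, 4, 7, 8, 14, 16, 28, 56, 112
Repeated squaring mod 113: 17^1 = 17, 17^2 = 63, 17^4 = 14, 17^8 = 83, 17^16 = 109, 17^32 = 16, 17^64 = 30
Test divisors in increasing order:
  k=1: 17^1 = 17 mod 113
  k=2: 17^2 = 63 mod 113
  k=4: 17^4 = 14 mod 113
  k=7: 17^7 = 14 * 63 * 17 = 78 mod 113
  k=8: 17^8 = 83 mod 113
  k=14: 17^14 = 83 * 14 * 63 = 95 mod 113
  k=16: 17^16 = 109 mod 113
  k=28: 17^28 = 109 * 83 * 14 = 98 mod 113
  k=56: 17^56 = 16 * 109 * 83 = 112 mod 113
  k=112: 17^112 = 30 * 16 * 109 = 1 mod 113  <- first divisor giving 1
Order = 112

112


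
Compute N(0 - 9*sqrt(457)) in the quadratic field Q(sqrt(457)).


N(a + b*sqrt(d)) = a^2 - d*b^2
= (0)^2 - (457)*(-9)^2
= 0 - 37017
= -37017

-37017


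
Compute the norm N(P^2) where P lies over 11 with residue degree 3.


N(P^a) = p^(a*f)
= 11^(2*3)
= 11^6
= 1771561

1771561


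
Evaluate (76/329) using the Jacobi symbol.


Compute (76/329) via quadratic reciprocity:
  pull out 2: (2/329) = +1  (since 329 mod 8 = 1)
  pull out 2: (2/329) = +1  (since 329 mod 8 = 1)
  reciprocity: (19/329) -> +(329/19)
  reduce: (6/19)
  pull out 2: (2/19) = -1  (since 19 mod 8 = 3)
  reciprocity: (3/19) -> -(19/3)
  reduce: (1/3)
  (1/3) = 1
Product of signs = 1

1


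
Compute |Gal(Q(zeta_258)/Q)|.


|Gal(Q(zeta_258)/Q)| = phi(258)
= 84

84


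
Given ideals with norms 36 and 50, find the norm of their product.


N(IJ) = N(I) * N(J)
= 36 * 50
= 1800

1800


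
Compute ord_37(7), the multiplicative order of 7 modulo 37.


We want ord_37(7), the smallest k >= 1 with 7^k = 1 mod 37.
n = 37 = 37, phi(37) = 36; the order divides phi(n).
Divisors of 36: 1, 2, 3, 4, 6, 9, 12, 18, 36
Repeated squaring mod 37: 7^1 = 7, 7^2 = 12, 7^4 = 33, 7^8 = 16, 7^16 = 34, 7^32 = 9
Test divisors in increasing order:
  k=1: 7^1 = 7 mod 37
  k=2: 7^2 = 12 mod 37
  k=3: 7^3 = 12 * 7 = 10 mod 37
  k=4: 7^4 = 33 mod 37
  k=6: 7^6 = 33 * 12 = 26 mod 37
  k=9: 7^9 = 16 * 7 = 1 mod 37  <- first divisor giving 1
Order = 9

9


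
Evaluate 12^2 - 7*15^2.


x^2 - d*y^2
= 12^2 - 7*15^2
= 144 - 1575
= -1431

-1431


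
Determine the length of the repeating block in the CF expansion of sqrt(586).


Run the CF algorithm for sqrt(586).
a_0 = floor(sqrt(586)) = 24; set m_0=0, q_0=1.
Recurrence: m' = q*a - m,  q' = (d - m'^2)/q,  a' = floor((a_0 + m')/q').
  step 1: m=24, q=10, a=4
  step 2: m=16, q=33, a=1
  step 3: m=17, q=9, a=4
  step 4: m=19, q=25, a=1
  step 5: m=6, q=22, a=1
  step 6: m=16, q=15, a=2
  step 7: m=14, q=26, a=1
  step 8: m=12, q=17, a=2
  step 9: m=22, q=6, a=7
  step 10: m=20, q=31, a=1
  step 11: m=11, q=15, a=2
  step 12: m=19, q=15, a=2
  step 13: m=11, q=31, a=1
  step 14: m=20, q=6, a=7
  step 15: m=22, q=17, a=2
  step 16: m=12, q=26, a=1
  step 17: m=14, q=15, a=2
  step 18: m=16, q=22, a=1
  step 19: m=6, q=25, a=1
  step 20: m=19, q=9, a=4
  step 21: m=17, q=33, a=1
  step 22: m=16, q=10, a=4
  step 23: m=24, q=1, a=48
a_23 = 2*a_0 = 48, so the period closes here.
sqrt(586) = [24; 4, 1, 4, 1, 1, 2, 1, 2, 7, 1, 2, 2, 1, 7, 2, 1, 2, 1, 1, 4, 1, 4, 48]
Period length = 23

23


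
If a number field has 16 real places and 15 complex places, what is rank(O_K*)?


By Dirichlet's unit theorem:
rank = r1 + r2 - 1
= 16 + 15 - 1
= 30

30


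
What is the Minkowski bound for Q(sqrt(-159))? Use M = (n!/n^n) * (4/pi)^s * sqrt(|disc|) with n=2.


d = -159, d mod 4 = 1, so disc(K) = d = -159; |disc(K)| = 159
Imaginary quadratic field, so n = 2, s = r2 = 1, r1 = 0
M = (n!/n^n) * (4/pi)^s * sqrt(|disc(K)|) = (2!/2^2) * (4/pi)^1 * sqrt(159)
= 0.5 * 1.273240 * 12.609520
= 8.0275

8.0275


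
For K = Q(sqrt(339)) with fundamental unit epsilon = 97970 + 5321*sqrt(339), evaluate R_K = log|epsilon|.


epsilon = 97970 + 5321*sqrt(339)
= 195940.0000
R = ln(195940.0000)
= 12.1856

12.1856


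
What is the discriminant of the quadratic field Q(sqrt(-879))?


For K = Q(sqrt(d)) with d squarefree: disc(K) = d if d = 1 mod 4, and disc(K) = 4d if d = 2 or 3 mod 4.
Here d = -879, and d mod 4 = 1.
d = 1 mod 4 (O_K = Z[(1+sqrt(d))/2]), so disc(K) = d = -879

-879


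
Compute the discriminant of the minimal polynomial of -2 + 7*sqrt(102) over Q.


The element -2 + 7*sqrt(102) has minimal polynomial:
x^2 + 4*x - 4994
Discriminant = (4)^2 - 4*(-4994)
= 16 + 19976
= 19992

19992


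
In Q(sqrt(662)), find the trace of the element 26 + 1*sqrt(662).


Tr(a + b*sqrt(d)) = (a + b*sqrt(d)) + (a - b*sqrt(d)) = 2a
= 2 * (26)
= 52

52


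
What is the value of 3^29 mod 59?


p = 59 is prime and the exponent is (p-1)/2 = 29, so by Euler's criterion 3^29 = (3/59) = +1 or -1 mod 59.
Compute by square-and-multiply:
  29 = 16 + 8 + 4 + 1 (binary 11101)
  Repeated squaring mod 59: 3^1 = 3, 3^2 = 9, 3^4 = 22, 3^8 = 12, 3^16 = 26
  3^29 = 3^16 * 3^8 * 3^4 * 3^1 = 26 * 12 * 22 * 3 mod 59
    26 * 12 = 312 = 17 mod 59
    17 * 22 = 374 = 20 mod 59
    20 * 3 = 60 = 1 mod 59
  3^29 = 1 mod 59
Result 1: 3 is a quadratic residue mod 59.
3^29 mod 59 = 1

1


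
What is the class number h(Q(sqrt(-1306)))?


K = Q(sqrt(-1306)). d mod 4 = 2, so D = disc(K) = 4d = -5224
h(K) equals the number of primitive reduced positive-definite forms (a, b, c) = a*x^2 + b*x*y + c*y^2 with b^2 - 4ac = D,
where reduced means |b| <= a <= c, with b >= 0 whenever |b| = a or a = c, and primitive means gcd(a, b, c) = 1.
Reduced forces 3a^2 <= |D| = 5224, so 1 <= a <= 41; b must have the parity of D, and c = (b^2 - D)/(4a) must be an integer >= a.
Enumerate a = 1..41, b in [-a, a]:
  a=1: (1, 0, 1306)  [1]
  a=2: (2, 0, 653)  [1]
  a=3..4: none
  a=5: (5, -4, 262), (5, 4, 262)  [2]
  a=6..9: none
  a=10: (10, -4, 131), (10, 4, 131)  [2]
  a=11: (11, -10, 121), (11, 10, 121)  [2]
  a=12..18: none
  a=19: (19, -18, 73), (19, 18, 73)  [2]
  a=20..21: none
  a=22: (22, -12, 61), (22, 12, 61)  [2]
  a=23..24: none
  a=25: (25, -24, 58), (25, 24, 58)  [2]
  a=26..28: none
  a=29: (29, -24, 50), (29, 24, 50)  [2]
  a=30..36: none
  a=37: (37, -20, 38), (37, 20, 38)  [2]
  a=38..41: none
Total reduced forms: 1 + 1 + 2 + 2 + 2 + 2 + 2 + 2 + 2 + 2 = 18
h = 18

18
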